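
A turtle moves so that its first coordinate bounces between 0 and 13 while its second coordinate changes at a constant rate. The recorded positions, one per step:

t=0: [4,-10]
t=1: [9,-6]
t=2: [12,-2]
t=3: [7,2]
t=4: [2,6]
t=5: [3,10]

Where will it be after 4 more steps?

[3,26]

The first coordinate reflects between 0 and 13, moving 5 per step.
  step 6: 3 → 8
  step 7: 8 → 13
  step 8: 13 → 8
  step 9: 8 → 3
The second coordinate changes by +4 each step: at step 9 it is 26.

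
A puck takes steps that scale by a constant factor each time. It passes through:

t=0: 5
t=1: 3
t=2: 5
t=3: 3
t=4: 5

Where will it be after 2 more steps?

Step-to-step displacements: -2, +2, -2, +2; each is -1× the previous.
step 5: 5 − 2 → 3
step 6: 3 + 2 → 5

5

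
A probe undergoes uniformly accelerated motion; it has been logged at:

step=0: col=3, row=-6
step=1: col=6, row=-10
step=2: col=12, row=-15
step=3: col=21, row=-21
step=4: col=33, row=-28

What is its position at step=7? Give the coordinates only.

col=87, row=-55

Successive displacements: (+3, -4), (+6, -5), (+9, -6), (+12, -7) — each changes by (+3, -1).
step 5: col=33, row=-28 + (+15, -8) → col=48, row=-36
step 6: col=48, row=-36 + (+18, -9) → col=66, row=-45
step 7: col=66, row=-45 + (+21, -10) → col=87, row=-55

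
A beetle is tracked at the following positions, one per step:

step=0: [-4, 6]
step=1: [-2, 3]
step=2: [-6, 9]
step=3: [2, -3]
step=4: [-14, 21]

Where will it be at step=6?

[-46, 69]

The jumps are [+2, -3], [-4, +6], [+8, -12], [-16, +24] — a geometric progression with ratio -2.
step 5: [-14, 21] + [+32, -48] → [18, -27]
step 6: [18, -27] + [-64, +96] → [-46, 69]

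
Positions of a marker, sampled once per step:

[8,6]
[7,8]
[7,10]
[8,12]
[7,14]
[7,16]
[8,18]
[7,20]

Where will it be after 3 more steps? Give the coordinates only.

The first coordinate repeats the cycle [8, 7, 7] with period 3; step 10 mod 3 = 1, giving 7.
The second coordinate changes by +2 each step, so at step 10 it is 6 + 10·(2) = 26.

[7,26]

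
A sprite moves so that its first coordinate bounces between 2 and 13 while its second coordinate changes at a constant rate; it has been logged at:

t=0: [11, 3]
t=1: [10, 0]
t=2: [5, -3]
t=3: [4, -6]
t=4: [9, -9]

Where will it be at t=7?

The first coordinate travels 5 per step and bounces off the walls at 2 and 13.
  step 5: 9 → 12
  step 6: 12 → 7
  step 7: 7 → 2
The second coordinate changes by -3 each step: at step 7 it is -18.

[2, -18]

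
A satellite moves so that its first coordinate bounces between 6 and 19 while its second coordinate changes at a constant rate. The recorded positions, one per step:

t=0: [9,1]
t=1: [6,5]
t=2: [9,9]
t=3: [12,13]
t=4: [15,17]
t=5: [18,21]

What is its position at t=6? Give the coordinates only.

[17,25]

The first coordinate travels 3 per step and bounces off the walls at 6 and 19.
  step 6: 18 → 17
The second coordinate changes by +4 each step: at step 6 it is 25.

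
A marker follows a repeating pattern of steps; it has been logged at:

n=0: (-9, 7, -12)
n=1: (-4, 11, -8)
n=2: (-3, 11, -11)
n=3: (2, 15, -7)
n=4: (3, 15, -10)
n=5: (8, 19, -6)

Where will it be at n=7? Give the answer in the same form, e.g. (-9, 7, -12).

The moves between consecutive positions are (+5, +4, +4), (+1, +0, -3), (+5, +4, +4), (+1, +0, -3), (+5, +4, +4); they repeat the 2-cycle [(+5, +4, +4), (+1, +0, -3)].
step 6: apply (+1, +0, -3) → (9, 19, -9)
step 7: apply (+5, +4, +4) → (14, 23, -5)

(14, 23, -5)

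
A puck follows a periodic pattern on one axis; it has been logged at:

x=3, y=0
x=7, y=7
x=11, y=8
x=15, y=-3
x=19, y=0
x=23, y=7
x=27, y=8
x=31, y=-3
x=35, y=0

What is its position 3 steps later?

x=47, y=-3

X: linear, +4 per step → 47 at step 11.
Y: cycles through 0, 7, 8, -3 every 4 steps. Step 11 lands at position 3 of the cycle → -3.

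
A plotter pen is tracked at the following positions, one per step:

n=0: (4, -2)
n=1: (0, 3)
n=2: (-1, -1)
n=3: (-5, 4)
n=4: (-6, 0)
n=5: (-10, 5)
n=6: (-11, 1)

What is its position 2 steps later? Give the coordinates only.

(-16, 2)

The moves between consecutive positions are (-4, +5), (-1, -4), (-4, +5), (-1, -4), (-4, +5), (-1, -4); they repeat the 2-cycle [(-4, +5), (-1, -4)].
step 7: apply (-4, +5) → (-15, 6)
step 8: apply (-1, -4) → (-16, 2)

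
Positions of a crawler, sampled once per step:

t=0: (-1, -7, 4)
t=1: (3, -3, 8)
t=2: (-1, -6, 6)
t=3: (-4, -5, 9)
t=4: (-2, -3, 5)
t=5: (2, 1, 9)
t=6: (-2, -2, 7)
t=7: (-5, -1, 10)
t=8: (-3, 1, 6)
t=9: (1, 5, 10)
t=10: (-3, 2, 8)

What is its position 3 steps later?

Differencing gives (+4, +4, +4), (-4, -3, -2), (-3, +1, +3), (+2, +2, -4), (+4, +4, +4), (-4, -3, -2), (-3, +1, +3), (+2, +2, -4), (+4, +4, +4), (-4, -3, -2). This is the pattern (+4, +4, +4), (-4, -3, -2), (-3, +1, +3), (+2, +2, -4) repeated.
step 11: apply (-3, +1, +3) → (-6, 3, 11)
step 12: apply (+2, +2, -4) → (-4, 5, 7)
step 13: apply (+4, +4, +4) → (0, 9, 11)

(0, 9, 11)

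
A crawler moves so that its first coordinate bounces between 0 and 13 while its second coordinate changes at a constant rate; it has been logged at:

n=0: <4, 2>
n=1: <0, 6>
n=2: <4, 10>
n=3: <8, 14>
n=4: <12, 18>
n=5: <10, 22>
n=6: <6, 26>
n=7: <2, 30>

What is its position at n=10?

The first coordinate travels 4 per step and bounces off the walls at 0 and 13.
  step 8: 2 → 2
  step 9: 2 → 6
  step 10: 6 → 10
The second coordinate changes by +4 each step: at step 10 it is 42.

<10, 42>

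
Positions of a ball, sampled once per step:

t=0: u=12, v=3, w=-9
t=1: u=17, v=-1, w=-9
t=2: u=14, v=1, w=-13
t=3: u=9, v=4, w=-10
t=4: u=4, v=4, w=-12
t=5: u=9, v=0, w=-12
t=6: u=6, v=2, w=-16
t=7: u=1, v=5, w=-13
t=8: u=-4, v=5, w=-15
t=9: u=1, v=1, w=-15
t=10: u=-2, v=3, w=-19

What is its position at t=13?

u=-7, v=2, w=-18

Step-to-step displacements: (+5, -4, +0), (-3, +2, -4), (-5, +3, +3), (-5, +0, -2), (+5, -4, +0), (-3, +2, -4), (-5, +3, +3), (-5, +0, -2), (+5, -4, +0), (-3, +2, -4) — a repeating cycle of length 4.
step 11: apply (-5, +3, +3) → u=-7, v=6, w=-16
step 12: apply (-5, +0, -2) → u=-12, v=6, w=-18
step 13: apply (+5, -4, +0) → u=-7, v=2, w=-18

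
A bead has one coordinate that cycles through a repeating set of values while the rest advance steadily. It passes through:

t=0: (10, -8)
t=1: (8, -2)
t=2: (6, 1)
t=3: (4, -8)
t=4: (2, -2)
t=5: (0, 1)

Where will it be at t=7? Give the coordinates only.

(-4, -2)

First: linear, -2 per step → -4 at step 7.
Second: cycles through -8, -2, 1 every 3 steps. Step 7 lands at position 1 of the cycle → -2.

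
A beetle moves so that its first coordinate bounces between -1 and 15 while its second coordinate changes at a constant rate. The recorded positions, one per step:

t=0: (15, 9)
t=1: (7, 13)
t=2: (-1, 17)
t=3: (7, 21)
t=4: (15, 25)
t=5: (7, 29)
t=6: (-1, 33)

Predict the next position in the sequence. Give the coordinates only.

The first coordinate travels 8 per step and bounces off the walls at -1 and 15.
  step 7: -1 → 7
The second coordinate changes by +4 each step: at step 7 it is 37.

(7, 37)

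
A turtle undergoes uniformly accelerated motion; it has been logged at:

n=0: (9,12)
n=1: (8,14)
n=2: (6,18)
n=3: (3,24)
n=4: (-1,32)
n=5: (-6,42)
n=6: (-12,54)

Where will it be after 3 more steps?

(-36,102)

Successive displacements: (-1,+2), (-2,+4), (-3,+6), (-4,+8), (-5,+10), (-6,+12) — each changes by (-1,+2).
step 7: (-12,54) + (-7,+14) → (-19,68)
step 8: (-19,68) + (-8,+16) → (-27,84)
step 9: (-27,84) + (-9,+18) → (-36,102)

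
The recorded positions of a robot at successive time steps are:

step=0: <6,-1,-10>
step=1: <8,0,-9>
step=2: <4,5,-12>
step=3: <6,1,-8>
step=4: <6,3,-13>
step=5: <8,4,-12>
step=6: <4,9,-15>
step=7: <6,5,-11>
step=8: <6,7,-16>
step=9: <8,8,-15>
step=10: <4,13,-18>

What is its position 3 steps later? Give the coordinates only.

Step-to-step displacements: <+2,+1,+1>, <-4,+5,-3>, <+2,-4,+4>, <+0,+2,-5>, <+2,+1,+1>, <-4,+5,-3>, <+2,-4,+4>, <+0,+2,-5>, <+2,+1,+1>, <-4,+5,-3> — a repeating cycle of length 4.
step 11: apply <+2,-4,+4> → <6,9,-14>
step 12: apply <+0,+2,-5> → <6,11,-19>
step 13: apply <+2,+1,+1> → <8,12,-18>

<8,12,-18>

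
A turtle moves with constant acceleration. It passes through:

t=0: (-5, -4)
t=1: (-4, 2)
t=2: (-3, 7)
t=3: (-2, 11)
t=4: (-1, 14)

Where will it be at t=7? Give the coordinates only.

(2, 17)

First differences are (+1, +6), (+1, +5), (+1, +4), (+1, +3); their common second difference is (+0, -1) (constant acceleration).
step 5: (-1, 14) + (+1, +2) → (0, 16)
step 6: (0, 16) + (+1, +1) → (1, 17)
step 7: (1, 17) + (+1, +0) → (2, 17)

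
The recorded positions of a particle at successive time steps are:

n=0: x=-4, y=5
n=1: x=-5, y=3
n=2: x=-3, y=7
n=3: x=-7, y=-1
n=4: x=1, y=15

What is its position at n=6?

x=17, y=47

Consecutive displacements (-1,-2), (+2,+4), (-4,-8), (+8,+16) scale by a factor of -2 each step.
step 5: x=1, y=15 + (-16,-32) → x=-15, y=-17
step 6: x=-15, y=-17 + (+32,+64) → x=17, y=47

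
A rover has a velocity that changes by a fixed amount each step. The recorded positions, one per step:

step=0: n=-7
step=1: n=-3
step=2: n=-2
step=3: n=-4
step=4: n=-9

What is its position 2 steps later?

n=-28

Successive displacements: +4, +1, -2, -5 — each changes by -3.
step 5: -9 − 8 → n=-17
step 6: -17 − 11 → n=-28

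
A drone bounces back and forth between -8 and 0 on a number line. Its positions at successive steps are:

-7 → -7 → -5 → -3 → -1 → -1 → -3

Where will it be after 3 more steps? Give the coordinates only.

-7

The value reflects between -8 and 0, moving 2 per step.
  step 7: -3 → -5
  step 8: -5 → -7
  step 9: -7 → -7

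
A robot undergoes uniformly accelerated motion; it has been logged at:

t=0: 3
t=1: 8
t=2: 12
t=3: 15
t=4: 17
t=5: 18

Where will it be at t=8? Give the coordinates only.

First differences are +5, +4, +3, +2, +1; their common second difference is -1 (constant acceleration).
step 6: 18 + 0 → 18
step 7: 18 − 1 → 17
step 8: 17 − 2 → 15

15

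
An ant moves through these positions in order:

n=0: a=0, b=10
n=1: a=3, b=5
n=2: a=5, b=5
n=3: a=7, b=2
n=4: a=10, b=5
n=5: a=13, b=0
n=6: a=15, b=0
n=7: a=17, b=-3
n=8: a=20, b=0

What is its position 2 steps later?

The moves between consecutive positions are (+3, -5), (+2, +0), (+2, -3), (+3, +3), (+3, -5), (+2, +0), (+2, -3), (+3, +3); they repeat the 4-cycle [(+3, -5), (+2, +0), (+2, -3), (+3, +3)].
step 9: apply (+3, -5) → a=23, b=-5
step 10: apply (+2, +0) → a=25, b=-5

a=25, b=-5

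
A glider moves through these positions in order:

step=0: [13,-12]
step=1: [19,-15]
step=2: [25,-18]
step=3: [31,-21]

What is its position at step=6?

[49,-30]

Each step adds [+6,-3] to the position.
step 4: [31,-21] + [+6,-3] → [37,-24]
step 5: [37,-24] + [+6,-3] → [43,-27]
step 6: [43,-27] + [+6,-3] → [49,-30]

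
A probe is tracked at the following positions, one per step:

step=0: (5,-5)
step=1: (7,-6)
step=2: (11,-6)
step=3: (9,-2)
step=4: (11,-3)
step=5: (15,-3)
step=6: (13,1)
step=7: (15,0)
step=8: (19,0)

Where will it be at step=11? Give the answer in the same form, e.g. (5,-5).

The moves between consecutive positions are (+2,-1), (+4,+0), (-2,+4), (+2,-1), (+4,+0), (-2,+4), (+2,-1), (+4,+0); they repeat the 3-cycle [(+2,-1), (+4,+0), (-2,+4)].
step 9: apply (-2,+4) → (17,4)
step 10: apply (+2,-1) → (19,3)
step 11: apply (+4,+0) → (23,3)

(23,3)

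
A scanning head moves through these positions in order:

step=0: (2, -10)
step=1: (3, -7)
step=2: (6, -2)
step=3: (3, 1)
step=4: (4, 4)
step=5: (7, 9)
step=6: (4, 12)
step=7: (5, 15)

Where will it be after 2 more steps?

(5, 23)

Differencing gives (+1, +3), (+3, +5), (-3, +3), (+1, +3), (+3, +5), (-3, +3), (+1, +3). This is the pattern (+1, +3), (+3, +5), (-3, +3) repeated.
step 8: apply (+3, +5) → (8, 20)
step 9: apply (-3, +3) → (5, 23)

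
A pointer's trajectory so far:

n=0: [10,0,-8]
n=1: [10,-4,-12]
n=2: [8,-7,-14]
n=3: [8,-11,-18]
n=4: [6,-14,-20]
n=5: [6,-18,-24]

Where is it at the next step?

Differencing gives [+0,-4,-4], [-2,-3,-2], [+0,-4,-4], [-2,-3,-2], [+0,-4,-4]. This is the pattern [+0,-4,-4], [-2,-3,-2] repeated.
step 6: apply [-2,-3,-2] → [4,-21,-26]

[4,-21,-26]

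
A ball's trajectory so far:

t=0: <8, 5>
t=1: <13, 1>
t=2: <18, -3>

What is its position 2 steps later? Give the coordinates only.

<28, -11>

The position changes by <+5, -4> every step.
step 3: <18, -3> + <+5, -4> → <23, -7>
step 4: <23, -7> + <+5, -4> → <28, -11>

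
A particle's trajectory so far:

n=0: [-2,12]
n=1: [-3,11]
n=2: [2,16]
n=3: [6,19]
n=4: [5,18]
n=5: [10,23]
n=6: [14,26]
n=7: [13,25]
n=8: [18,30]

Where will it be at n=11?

Step-to-step displacements: [-1,-1], [+5,+5], [+4,+3], [-1,-1], [+5,+5], [+4,+3], [-1,-1], [+5,+5] — a repeating cycle of length 3.
step 9: apply [+4,+3] → [22,33]
step 10: apply [-1,-1] → [21,32]
step 11: apply [+5,+5] → [26,37]

[26,37]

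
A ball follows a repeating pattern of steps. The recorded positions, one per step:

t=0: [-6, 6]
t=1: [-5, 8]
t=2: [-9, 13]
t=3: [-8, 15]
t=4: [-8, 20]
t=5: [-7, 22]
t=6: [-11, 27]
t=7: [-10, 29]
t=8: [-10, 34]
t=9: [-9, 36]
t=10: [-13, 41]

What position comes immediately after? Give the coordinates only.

[-12, 43]

Differencing gives [+1, +2], [-4, +5], [+1, +2], [+0, +5], [+1, +2], [-4, +5], [+1, +2], [+0, +5], [+1, +2], [-4, +5]. This is the pattern [+1, +2], [-4, +5], [+1, +2], [+0, +5] repeated.
step 11: apply [+1, +2] → [-12, 43]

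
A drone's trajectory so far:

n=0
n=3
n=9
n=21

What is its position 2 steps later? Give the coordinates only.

n=93

The jumps are +3, +6, +12 — a geometric progression with ratio 2.
step 4: 21 + 24 → n=45
step 5: 45 + 48 → n=93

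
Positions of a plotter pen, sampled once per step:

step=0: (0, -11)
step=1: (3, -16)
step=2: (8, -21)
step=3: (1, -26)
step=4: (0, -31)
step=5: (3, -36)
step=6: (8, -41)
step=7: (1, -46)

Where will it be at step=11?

(1, -66)

The first coordinate repeats the cycle [0, 3, 8, 1] with period 4; step 11 mod 4 = 3, giving 1.
The second coordinate changes by -5 each step, so at step 11 it is -11 + 11·(-5) = -66.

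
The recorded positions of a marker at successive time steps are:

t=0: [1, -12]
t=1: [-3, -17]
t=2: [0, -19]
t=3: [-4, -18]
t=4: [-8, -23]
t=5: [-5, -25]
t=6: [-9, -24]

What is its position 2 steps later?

[-10, -31]

Step-to-step displacements: [-4, -5], [+3, -2], [-4, +1], [-4, -5], [+3, -2], [-4, +1] — a repeating cycle of length 3.
step 7: apply [-4, -5] → [-13, -29]
step 8: apply [+3, -2] → [-10, -31]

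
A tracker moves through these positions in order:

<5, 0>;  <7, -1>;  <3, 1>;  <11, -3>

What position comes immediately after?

<-5, 5>

Consecutive displacements <+2, -1>, <-4, +2>, <+8, -4> scale by a factor of -2 each step.
step 4: <11, -3> + <-16, +8> → <-5, 5>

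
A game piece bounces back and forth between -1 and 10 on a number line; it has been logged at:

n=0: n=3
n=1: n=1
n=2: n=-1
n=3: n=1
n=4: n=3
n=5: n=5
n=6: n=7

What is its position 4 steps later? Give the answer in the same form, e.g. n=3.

The value travels 2 per step and bounces off the walls at -1 and 10.
  step 7: 7 → 9
  step 8: 9 → 9
  step 9: 9 → 7
  step 10: 7 → 5

n=5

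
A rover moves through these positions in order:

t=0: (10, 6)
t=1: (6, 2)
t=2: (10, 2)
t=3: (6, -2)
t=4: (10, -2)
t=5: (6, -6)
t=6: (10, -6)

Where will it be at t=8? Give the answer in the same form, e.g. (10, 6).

Differencing gives (-4, -4), (+4, +0), (-4, -4), (+4, +0), (-4, -4), (+4, +0). This is the pattern (-4, -4), (+4, +0) repeated.
step 7: apply (-4, -4) → (6, -10)
step 8: apply (+4, +0) → (10, -10)

(10, -10)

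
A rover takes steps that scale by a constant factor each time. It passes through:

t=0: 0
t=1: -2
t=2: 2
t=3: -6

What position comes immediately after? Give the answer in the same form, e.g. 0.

Consecutive displacements -2, +4, -8 scale by a factor of -2 each step.
step 4: -6 + 16 → 10

10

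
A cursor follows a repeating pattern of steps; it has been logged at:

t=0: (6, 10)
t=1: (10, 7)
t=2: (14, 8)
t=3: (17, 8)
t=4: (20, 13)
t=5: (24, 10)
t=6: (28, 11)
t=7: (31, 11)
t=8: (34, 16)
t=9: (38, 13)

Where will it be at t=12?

Differencing gives (+4, -3), (+4, +1), (+3, +0), (+3, +5), (+4, -3), (+4, +1), (+3, +0), (+3, +5), (+4, -3). This is the pattern (+4, -3), (+4, +1), (+3, +0), (+3, +5) repeated.
step 10: apply (+4, +1) → (42, 14)
step 11: apply (+3, +0) → (45, 14)
step 12: apply (+3, +5) → (48, 19)

(48, 19)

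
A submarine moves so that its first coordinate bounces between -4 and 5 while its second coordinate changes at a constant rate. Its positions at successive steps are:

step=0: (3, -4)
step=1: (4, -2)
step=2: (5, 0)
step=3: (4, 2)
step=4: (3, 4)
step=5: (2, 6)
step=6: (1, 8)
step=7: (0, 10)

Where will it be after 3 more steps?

The first coordinate reflects between -4 and 5, moving 1 per step.
  step 8: 0 → -1
  step 9: -1 → -2
  step 10: -2 → -3
The second coordinate changes by +2 each step: at step 10 it is 16.

(-3, 16)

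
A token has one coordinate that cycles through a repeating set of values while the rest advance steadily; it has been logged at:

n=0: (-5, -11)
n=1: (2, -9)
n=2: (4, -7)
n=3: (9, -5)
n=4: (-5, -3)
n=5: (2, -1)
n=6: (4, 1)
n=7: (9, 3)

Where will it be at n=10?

(4, 9)

The first coordinate repeats the cycle [-5, 2, 4, 9] with period 4; step 10 mod 4 = 2, giving 4.
The second coordinate changes by +2 each step, so at step 10 it is -11 + 10·(2) = 9.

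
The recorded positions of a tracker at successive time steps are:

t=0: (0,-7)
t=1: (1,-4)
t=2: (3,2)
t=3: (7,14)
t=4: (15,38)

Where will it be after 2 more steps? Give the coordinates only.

(63,182)

The jumps are (+1,+3), (+2,+6), (+4,+12), (+8,+24) — a geometric progression with ratio 2.
step 5: (15,38) + (+16,+48) → (31,86)
step 6: (31,86) + (+32,+96) → (63,182)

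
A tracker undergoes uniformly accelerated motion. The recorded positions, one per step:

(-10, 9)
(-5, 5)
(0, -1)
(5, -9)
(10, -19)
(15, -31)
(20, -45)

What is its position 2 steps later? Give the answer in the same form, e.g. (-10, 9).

(30, -79)

Successive displacements: (+5, -4), (+5, -6), (+5, -8), (+5, -10), (+5, -12), (+5, -14) — each changes by (+0, -2).
step 7: (20, -45) + (+5, -16) → (25, -61)
step 8: (25, -61) + (+5, -18) → (30, -79)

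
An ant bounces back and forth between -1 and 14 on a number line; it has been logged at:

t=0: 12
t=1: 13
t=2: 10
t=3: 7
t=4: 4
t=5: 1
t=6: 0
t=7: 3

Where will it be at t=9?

The value reflects between -1 and 14, moving 3 per step.
  step 8: 3 → 6
  step 9: 6 → 9

9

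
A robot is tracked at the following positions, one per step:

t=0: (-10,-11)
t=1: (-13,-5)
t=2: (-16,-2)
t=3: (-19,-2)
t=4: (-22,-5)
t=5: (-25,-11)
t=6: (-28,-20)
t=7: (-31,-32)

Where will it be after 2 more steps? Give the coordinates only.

(-37,-65)

Successive displacements: (-3,+6), (-3,+3), (-3,+0), (-3,-3), (-3,-6), (-3,-9), (-3,-12) — each changes by (+0,-3).
step 8: (-31,-32) + (-3,-15) → (-34,-47)
step 9: (-34,-47) + (-3,-18) → (-37,-65)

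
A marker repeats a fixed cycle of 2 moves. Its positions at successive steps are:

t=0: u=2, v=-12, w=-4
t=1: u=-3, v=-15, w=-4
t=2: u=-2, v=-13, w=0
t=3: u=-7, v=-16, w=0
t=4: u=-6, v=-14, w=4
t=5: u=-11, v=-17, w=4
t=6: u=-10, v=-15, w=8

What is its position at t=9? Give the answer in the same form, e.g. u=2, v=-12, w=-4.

Differencing gives (-5, -3, +0), (+1, +2, +4), (-5, -3, +0), (+1, +2, +4), (-5, -3, +0), (+1, +2, +4). This is the pattern (-5, -3, +0), (+1, +2, +4) repeated.
step 7: apply (-5, -3, +0) → u=-15, v=-18, w=8
step 8: apply (+1, +2, +4) → u=-14, v=-16, w=12
step 9: apply (-5, -3, +0) → u=-19, v=-19, w=12

u=-19, v=-19, w=12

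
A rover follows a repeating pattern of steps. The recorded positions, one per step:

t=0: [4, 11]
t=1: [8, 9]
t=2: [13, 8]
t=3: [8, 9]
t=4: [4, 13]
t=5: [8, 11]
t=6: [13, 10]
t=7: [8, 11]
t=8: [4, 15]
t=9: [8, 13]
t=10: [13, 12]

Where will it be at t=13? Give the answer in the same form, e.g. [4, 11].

Step-to-step displacements: [+4, -2], [+5, -1], [-5, +1], [-4, +4], [+4, -2], [+5, -1], [-5, +1], [-4, +4], [+4, -2], [+5, -1] — a repeating cycle of length 4.
step 11: apply [-5, +1] → [8, 13]
step 12: apply [-4, +4] → [4, 17]
step 13: apply [+4, -2] → [8, 15]

[8, 15]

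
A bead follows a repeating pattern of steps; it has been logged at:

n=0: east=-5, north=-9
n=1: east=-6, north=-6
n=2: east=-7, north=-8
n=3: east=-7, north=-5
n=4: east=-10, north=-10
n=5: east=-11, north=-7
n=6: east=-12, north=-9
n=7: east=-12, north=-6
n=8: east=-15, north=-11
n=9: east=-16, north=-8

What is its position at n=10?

The moves between consecutive positions are (-1, +3), (-1, -2), (+0, +3), (-3, -5), (-1, +3), (-1, -2), (+0, +3), (-3, -5), (-1, +3); they repeat the 4-cycle [(-1, +3), (-1, -2), (+0, +3), (-3, -5)].
step 10: apply (-1, -2) → east=-17, north=-10

east=-17, north=-10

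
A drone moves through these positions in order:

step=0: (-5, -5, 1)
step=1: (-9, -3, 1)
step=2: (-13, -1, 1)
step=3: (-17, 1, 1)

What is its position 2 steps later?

(-25, 5, 1)

Each step adds (-4, +2, +0) to the position.
step 4: (-17, 1, 1) + (-4, +2, +0) → (-21, 3, 1)
step 5: (-21, 3, 1) + (-4, +2, +0) → (-25, 5, 1)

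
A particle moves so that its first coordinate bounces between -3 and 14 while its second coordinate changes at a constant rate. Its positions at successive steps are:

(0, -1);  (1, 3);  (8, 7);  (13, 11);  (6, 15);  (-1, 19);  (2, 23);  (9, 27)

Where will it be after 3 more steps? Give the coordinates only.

(-2, 39)

The first coordinate travels 7 per step and bounces off the walls at -3 and 14.
  step 8: 9 → 12
  step 9: 12 → 5
  step 10: 5 → -2
The second coordinate changes by +4 each step: at step 10 it is 39.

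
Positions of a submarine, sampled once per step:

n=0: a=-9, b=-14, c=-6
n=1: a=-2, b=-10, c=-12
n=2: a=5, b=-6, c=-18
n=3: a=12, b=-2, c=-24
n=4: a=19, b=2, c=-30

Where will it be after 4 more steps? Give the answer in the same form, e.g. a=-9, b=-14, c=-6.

a=47, b=18, c=-54

Constant displacement of (+7, +4, -6) per step.
step 5: a=19, b=2, c=-30 + (+7, +4, -6) → a=26, b=6, c=-36
step 6: a=26, b=6, c=-36 + (+7, +4, -6) → a=33, b=10, c=-42
step 7: a=33, b=10, c=-42 + (+7, +4, -6) → a=40, b=14, c=-48
step 8: a=40, b=14, c=-48 + (+7, +4, -6) → a=47, b=18, c=-54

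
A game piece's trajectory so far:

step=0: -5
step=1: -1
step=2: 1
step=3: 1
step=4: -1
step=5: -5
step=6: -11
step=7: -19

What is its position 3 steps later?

-55

Successive displacements: +4, +2, +0, -2, -4, -6, -8 — each changes by -2.
step 8: -19 − 10 → -29
step 9: -29 − 12 → -41
step 10: -41 − 14 → -55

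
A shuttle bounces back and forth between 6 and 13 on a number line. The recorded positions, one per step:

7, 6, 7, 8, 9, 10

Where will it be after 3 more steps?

The value reflects between 6 and 13, moving 1 per step.
  step 6: 10 → 11
  step 7: 11 → 12
  step 8: 12 → 13

13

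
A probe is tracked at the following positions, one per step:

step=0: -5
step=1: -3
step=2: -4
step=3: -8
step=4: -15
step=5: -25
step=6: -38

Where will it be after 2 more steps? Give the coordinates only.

-73

Taking differences between consecutive positions: +2, -1, -4, -7, -10, -13. These grow by -3 each step.
step 7: -38 − 16 → -54
step 8: -54 − 19 → -73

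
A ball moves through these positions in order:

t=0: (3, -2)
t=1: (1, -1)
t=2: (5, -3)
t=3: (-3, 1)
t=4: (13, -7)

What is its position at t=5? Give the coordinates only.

(-19, 9)

Consecutive displacements (-2, +1), (+4, -2), (-8, +4), (+16, -8) scale by a factor of -2 each step.
step 5: (13, -7) + (-32, +16) → (-19, 9)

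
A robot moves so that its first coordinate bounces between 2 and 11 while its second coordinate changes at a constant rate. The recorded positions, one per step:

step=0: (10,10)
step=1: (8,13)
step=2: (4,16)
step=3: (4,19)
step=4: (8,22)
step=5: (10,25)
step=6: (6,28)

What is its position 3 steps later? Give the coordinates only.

The first coordinate travels 4 per step and bounces off the walls at 2 and 11.
  step 7: 6 → 2
  step 8: 2 → 6
  step 9: 6 → 10
The second coordinate changes by +3 each step: at step 9 it is 37.

(10,37)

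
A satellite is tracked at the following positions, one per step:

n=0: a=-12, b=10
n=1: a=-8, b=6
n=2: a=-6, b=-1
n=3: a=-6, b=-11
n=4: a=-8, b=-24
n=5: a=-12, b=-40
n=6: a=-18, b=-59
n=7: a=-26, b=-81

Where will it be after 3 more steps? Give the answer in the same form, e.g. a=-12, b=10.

First differences are (+4, -4), (+2, -7), (+0, -10), (-2, -13), (-4, -16), (-6, -19), (-8, -22); their common second difference is (-2, -3) (constant acceleration).
step 8: a=-26, b=-81 + (-10, -25) → a=-36, b=-106
step 9: a=-36, b=-106 + (-12, -28) → a=-48, b=-134
step 10: a=-48, b=-134 + (-14, -31) → a=-62, b=-165

a=-62, b=-165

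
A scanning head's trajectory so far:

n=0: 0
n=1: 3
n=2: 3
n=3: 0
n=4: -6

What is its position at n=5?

Taking differences between consecutive positions: +3, +0, -3, -6. These grow by -3 each step.
step 5: -6 − 9 → -15

-15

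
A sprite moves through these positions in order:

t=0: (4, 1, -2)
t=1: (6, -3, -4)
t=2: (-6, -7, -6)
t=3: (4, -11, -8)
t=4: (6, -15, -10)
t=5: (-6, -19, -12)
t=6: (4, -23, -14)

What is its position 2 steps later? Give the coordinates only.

The first coordinate repeats the cycle [4, 6, -6] with period 3; step 8 mod 3 = 2, giving -6.
The second coordinate changes by -4 each step, so at step 8 it is 1 + 8·(-4) = -31.
The third coordinate changes by -2 each step, so at step 8 it is -2 + 8·(-2) = -18.

(-6, -31, -18)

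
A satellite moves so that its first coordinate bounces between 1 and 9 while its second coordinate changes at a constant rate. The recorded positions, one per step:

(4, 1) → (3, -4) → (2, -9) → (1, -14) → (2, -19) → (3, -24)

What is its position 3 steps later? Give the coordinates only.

The first coordinate travels 1 per step and bounces off the walls at 1 and 9.
  step 6: 3 → 4
  step 7: 4 → 5
  step 8: 5 → 6
The second coordinate changes by -5 each step: at step 8 it is -39.

(6, -39)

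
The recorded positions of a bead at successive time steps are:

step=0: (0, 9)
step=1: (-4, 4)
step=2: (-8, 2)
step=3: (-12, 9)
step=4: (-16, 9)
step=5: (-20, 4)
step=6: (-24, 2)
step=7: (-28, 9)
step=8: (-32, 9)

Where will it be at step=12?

The first coordinate changes by -4 each step, so at step 12 it is 0 + 12·(-4) = -48.
The second coordinate repeats the cycle [9, 4, 2, 9] with period 4; step 12 mod 4 = 0, giving 9.

(-48, 9)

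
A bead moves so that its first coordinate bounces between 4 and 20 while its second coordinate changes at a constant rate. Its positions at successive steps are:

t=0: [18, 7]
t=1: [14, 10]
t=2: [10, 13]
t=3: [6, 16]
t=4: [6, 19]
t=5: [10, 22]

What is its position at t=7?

[18, 28]

The first coordinate reflects between 4 and 20, moving 4 per step.
  step 6: 10 → 14
  step 7: 14 → 18
The second coordinate changes by +3 each step: at step 7 it is 28.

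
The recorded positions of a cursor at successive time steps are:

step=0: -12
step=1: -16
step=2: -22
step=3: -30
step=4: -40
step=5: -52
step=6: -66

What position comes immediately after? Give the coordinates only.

-82

First differences are -4, -6, -8, -10, -12, -14; their common second difference is -2 (constant acceleration).
step 7: -66 − 16 → -82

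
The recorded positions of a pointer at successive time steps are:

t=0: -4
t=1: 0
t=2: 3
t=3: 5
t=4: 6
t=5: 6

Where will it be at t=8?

0

First differences are +4, +3, +2, +1, +0; their common second difference is -1 (constant acceleration).
step 6: 6 − 1 → 5
step 7: 5 − 2 → 3
step 8: 3 − 3 → 0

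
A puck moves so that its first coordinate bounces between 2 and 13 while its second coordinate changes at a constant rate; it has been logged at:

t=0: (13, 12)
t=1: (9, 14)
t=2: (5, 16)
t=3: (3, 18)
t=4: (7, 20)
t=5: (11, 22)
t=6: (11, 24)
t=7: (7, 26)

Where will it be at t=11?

The first coordinate travels 4 per step and bounces off the walls at 2 and 13.
  step 8: 7 → 3
  step 9: 3 → 5
  step 10: 5 → 9
  step 11: 9 → 13
The second coordinate changes by +2 each step: at step 11 it is 34.

(13, 34)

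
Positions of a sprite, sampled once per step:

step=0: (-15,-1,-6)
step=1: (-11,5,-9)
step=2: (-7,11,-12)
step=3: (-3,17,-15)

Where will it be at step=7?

Constant displacement of (+4,+6,-3) per step.
step 4: (-3,17,-15) + (+4,+6,-3) → (1,23,-18)
step 5: (1,23,-18) + (+4,+6,-3) → (5,29,-21)
step 6: (5,29,-21) + (+4,+6,-3) → (9,35,-24)
step 7: (9,35,-24) + (+4,+6,-3) → (13,41,-27)

(13,41,-27)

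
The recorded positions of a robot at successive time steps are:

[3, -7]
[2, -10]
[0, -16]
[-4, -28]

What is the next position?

[-12, -52]

Consecutive displacements [-1, -3], [-2, -6], [-4, -12] scale by a factor of 2 each step.
step 4: [-4, -28] + [-8, -24] → [-12, -52]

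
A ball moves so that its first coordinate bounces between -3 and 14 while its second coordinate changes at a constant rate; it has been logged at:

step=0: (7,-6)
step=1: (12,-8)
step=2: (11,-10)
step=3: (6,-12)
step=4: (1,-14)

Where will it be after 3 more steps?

The first coordinate travels 5 per step and bounces off the walls at -3 and 14.
  step 5: 1 → -2
  step 6: -2 → 3
  step 7: 3 → 8
The second coordinate changes by -2 each step: at step 7 it is -20.

(8,-20)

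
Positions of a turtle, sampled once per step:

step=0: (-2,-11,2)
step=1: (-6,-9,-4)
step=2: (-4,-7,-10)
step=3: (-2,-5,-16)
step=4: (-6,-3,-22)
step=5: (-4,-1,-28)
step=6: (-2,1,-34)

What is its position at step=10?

First: cycles through -2, -6, -4 every 3 steps. Step 10 lands at position 1 of the cycle → -6.
Second: linear, +2 per step → 9 at step 10.
Third: linear, -6 per step → -58 at step 10.

(-6,9,-58)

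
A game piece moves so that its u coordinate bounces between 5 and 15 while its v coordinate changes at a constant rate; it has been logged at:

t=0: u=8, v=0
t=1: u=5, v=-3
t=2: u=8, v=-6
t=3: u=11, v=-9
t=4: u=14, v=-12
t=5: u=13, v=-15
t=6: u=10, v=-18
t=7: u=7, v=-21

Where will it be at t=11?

u=15, v=-33

The u coordinate travels 3 per step and bounces off the walls at 5 and 15.
  step 8: 7 → 6
  step 9: 6 → 9
  step 10: 9 → 12
  step 11: 12 → 15
The v coordinate changes by -3 each step: at step 11 it is -33.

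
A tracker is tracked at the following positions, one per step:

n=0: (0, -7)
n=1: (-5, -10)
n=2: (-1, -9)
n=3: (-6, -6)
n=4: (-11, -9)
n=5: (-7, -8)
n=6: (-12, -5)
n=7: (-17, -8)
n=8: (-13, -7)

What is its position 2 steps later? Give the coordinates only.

Step-to-step displacements: (-5, -3), (+4, +1), (-5, +3), (-5, -3), (+4, +1), (-5, +3), (-5, -3), (+4, +1) — a repeating cycle of length 3.
step 9: apply (-5, +3) → (-18, -4)
step 10: apply (-5, -3) → (-23, -7)

(-23, -7)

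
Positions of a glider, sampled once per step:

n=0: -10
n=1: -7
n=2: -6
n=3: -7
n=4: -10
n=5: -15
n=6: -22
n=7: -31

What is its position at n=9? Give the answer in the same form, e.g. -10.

First differences are +3, +1, -1, -3, -5, -7, -9; their common second difference is -2 (constant acceleration).
step 8: -31 − 11 → -42
step 9: -42 − 13 → -55

-55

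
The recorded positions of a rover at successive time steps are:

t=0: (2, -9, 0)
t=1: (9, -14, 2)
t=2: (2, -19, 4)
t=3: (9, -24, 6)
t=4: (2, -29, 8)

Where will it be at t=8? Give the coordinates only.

First: cycles through 2, 9 every 2 steps. Step 8 lands at position 0 of the cycle → 2.
Second: linear, -5 per step → -49 at step 8.
Third: linear, +2 per step → 16 at step 8.

(2, -49, 16)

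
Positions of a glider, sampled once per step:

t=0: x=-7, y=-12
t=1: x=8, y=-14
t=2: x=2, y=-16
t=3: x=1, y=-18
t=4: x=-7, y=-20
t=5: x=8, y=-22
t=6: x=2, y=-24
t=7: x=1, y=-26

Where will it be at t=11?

The x coordinate repeats the cycle [-7, 8, 2, 1] with period 4; step 11 mod 4 = 3, giving 1.
The y coordinate changes by -2 each step, so at step 11 it is -12 + 11·(-2) = -34.

x=1, y=-34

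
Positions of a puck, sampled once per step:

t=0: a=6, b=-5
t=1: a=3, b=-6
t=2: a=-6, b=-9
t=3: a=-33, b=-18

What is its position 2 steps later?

Consecutive displacements (-3, -1), (-9, -3), (-27, -9) scale by a factor of 3 each step.
step 4: a=-33, b=-18 + (-81, -27) → a=-114, b=-45
step 5: a=-114, b=-45 + (-243, -81) → a=-357, b=-126

a=-357, b=-126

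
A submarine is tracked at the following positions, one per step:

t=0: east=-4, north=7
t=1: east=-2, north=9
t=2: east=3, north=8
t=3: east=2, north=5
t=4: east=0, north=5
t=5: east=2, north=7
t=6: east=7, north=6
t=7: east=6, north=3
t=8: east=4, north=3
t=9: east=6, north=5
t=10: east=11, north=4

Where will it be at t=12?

Step-to-step displacements: (+2, +2), (+5, -1), (-1, -3), (-2, +0), (+2, +2), (+5, -1), (-1, -3), (-2, +0), (+2, +2), (+5, -1) — a repeating cycle of length 4.
step 11: apply (-1, -3) → east=10, north=1
step 12: apply (-2, +0) → east=8, north=1

east=8, north=1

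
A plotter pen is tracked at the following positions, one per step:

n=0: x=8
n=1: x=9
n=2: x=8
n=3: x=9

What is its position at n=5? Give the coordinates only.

x=9

Step-to-step displacements: +1, -1, +1; each is -1× the previous.
step 4: 9 − 1 → x=8
step 5: 8 + 1 → x=9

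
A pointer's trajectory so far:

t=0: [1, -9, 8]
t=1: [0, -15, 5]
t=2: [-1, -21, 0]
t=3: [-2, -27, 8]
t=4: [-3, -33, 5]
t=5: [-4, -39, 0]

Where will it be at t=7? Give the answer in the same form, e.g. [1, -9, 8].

[-6, -51, 5]

First: linear, -1 per step → -6 at step 7.
Second: linear, -6 per step → -51 at step 7.
Third: cycles through 8, 5, 0 every 3 steps. Step 7 lands at position 1 of the cycle → 5.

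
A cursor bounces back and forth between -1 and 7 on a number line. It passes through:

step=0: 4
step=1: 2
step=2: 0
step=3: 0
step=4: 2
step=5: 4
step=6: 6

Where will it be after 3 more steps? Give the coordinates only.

2

The value reflects between -1 and 7, moving 2 per step.
  step 7: 6 → 6
  step 8: 6 → 4
  step 9: 4 → 2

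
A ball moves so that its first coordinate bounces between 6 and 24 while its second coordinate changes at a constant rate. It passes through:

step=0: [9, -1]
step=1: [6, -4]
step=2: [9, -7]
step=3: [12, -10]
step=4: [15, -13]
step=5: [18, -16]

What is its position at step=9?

[18, -28]

The first coordinate reflects between 6 and 24, moving 3 per step.
  step 6: 18 → 21
  step 7: 21 → 24
  step 8: 24 → 21
  step 9: 21 → 18
The second coordinate changes by -3 each step: at step 9 it is -28.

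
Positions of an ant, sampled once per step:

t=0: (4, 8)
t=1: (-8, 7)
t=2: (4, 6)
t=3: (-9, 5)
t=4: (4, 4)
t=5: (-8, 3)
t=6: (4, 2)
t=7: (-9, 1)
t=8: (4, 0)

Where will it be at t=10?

First: cycles through 4, -8, 4, -9 every 4 steps. Step 10 lands at position 2 of the cycle → 4.
Second: linear, -1 per step → -2 at step 10.

(4, -2)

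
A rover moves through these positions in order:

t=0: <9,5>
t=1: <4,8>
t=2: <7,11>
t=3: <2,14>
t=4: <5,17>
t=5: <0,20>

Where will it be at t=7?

Differencing gives <-5,+3>, <+3,+3>, <-5,+3>, <+3,+3>, <-5,+3>. This is the pattern <-5,+3>, <+3,+3> repeated.
step 6: apply <+3,+3> → <3,23>
step 7: apply <-5,+3> → <-2,26>

<-2,26>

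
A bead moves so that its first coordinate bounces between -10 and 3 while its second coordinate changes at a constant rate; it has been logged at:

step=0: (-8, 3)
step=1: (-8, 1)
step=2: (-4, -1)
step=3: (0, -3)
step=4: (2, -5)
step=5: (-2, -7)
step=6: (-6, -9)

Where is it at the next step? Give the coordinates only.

The first coordinate travels 4 per step and bounces off the walls at -10 and 3.
  step 7: -6 → -10
The second coordinate changes by -2 each step: at step 7 it is -11.

(-10, -11)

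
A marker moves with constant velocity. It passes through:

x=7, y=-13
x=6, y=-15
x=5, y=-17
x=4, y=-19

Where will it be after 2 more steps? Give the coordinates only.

Constant displacement of (-1, -2) per step.
step 4: x=4, y=-19 + (-1, -2) → x=3, y=-21
step 5: x=3, y=-21 + (-1, -2) → x=2, y=-23

x=2, y=-23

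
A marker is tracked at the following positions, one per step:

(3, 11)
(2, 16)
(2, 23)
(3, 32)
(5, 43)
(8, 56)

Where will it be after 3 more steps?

Successive displacements: (-1, +5), (+0, +7), (+1, +9), (+2, +11), (+3, +13) — each changes by (+1, +2).
step 6: (8, 56) + (+4, +15) → (12, 71)
step 7: (12, 71) + (+5, +17) → (17, 88)
step 8: (17, 88) + (+6, +19) → (23, 107)

(23, 107)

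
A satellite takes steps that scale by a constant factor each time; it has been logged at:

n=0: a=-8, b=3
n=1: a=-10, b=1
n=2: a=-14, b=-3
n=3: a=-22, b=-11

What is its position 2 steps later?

a=-70, b=-59

The jumps are (-2, -2), (-4, -4), (-8, -8) — a geometric progression with ratio 2.
step 4: a=-22, b=-11 + (-16, -16) → a=-38, b=-27
step 5: a=-38, b=-27 + (-32, -32) → a=-70, b=-59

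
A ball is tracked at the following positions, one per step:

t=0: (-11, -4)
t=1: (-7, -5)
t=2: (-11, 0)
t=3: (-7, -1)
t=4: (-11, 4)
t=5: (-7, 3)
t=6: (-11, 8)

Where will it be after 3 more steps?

Differencing gives (+4, -1), (-4, +5), (+4, -1), (-4, +5), (+4, -1), (-4, +5). This is the pattern (+4, -1), (-4, +5) repeated.
step 7: apply (+4, -1) → (-7, 7)
step 8: apply (-4, +5) → (-11, 12)
step 9: apply (+4, -1) → (-7, 11)

(-7, 11)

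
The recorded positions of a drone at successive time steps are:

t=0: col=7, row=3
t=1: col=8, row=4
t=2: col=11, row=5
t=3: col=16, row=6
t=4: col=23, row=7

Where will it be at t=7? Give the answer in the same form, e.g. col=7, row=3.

col=56, row=10

Taking differences between consecutive positions: (+1,+1), (+3,+1), (+5,+1), (+7,+1). These grow by (+2,+0) each step.
step 5: col=23, row=7 + (+9,+1) → col=32, row=8
step 6: col=32, row=8 + (+11,+1) → col=43, row=9
step 7: col=43, row=9 + (+13,+1) → col=56, row=10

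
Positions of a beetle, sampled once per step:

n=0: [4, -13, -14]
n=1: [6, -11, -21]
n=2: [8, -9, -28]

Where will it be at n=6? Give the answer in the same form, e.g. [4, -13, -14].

Constant displacement of [+2, +2, -7] per step.
step 3: [8, -9, -28] + [+2, +2, -7] → [10, -7, -35]
step 4: [10, -7, -35] + [+2, +2, -7] → [12, -5, -42]
step 5: [12, -5, -42] + [+2, +2, -7] → [14, -3, -49]
step 6: [14, -3, -49] + [+2, +2, -7] → [16, -1, -56]

[16, -1, -56]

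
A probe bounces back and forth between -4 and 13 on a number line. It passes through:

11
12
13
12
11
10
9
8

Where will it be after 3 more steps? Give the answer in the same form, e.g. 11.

The value reflects between -4 and 13, moving 1 per step.
  step 8: 8 → 7
  step 9: 7 → 6
  step 10: 6 → 5

5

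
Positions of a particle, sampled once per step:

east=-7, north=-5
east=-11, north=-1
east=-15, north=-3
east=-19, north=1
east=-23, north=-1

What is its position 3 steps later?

Differencing gives (-4,+4), (-4,-2), (-4,+4), (-4,-2). This is the pattern (-4,+4), (-4,-2) repeated.
step 5: apply (-4,+4) → east=-27, north=3
step 6: apply (-4,-2) → east=-31, north=1
step 7: apply (-4,+4) → east=-35, north=5

east=-35, north=5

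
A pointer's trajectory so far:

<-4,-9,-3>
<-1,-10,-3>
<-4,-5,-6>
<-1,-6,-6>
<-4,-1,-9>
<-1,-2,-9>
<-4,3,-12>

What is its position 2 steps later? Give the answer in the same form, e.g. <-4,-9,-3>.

The moves between consecutive positions are <+3,-1,+0>, <-3,+5,-3>, <+3,-1,+0>, <-3,+5,-3>, <+3,-1,+0>, <-3,+5,-3>; they repeat the 2-cycle [<+3,-1,+0>, <-3,+5,-3>].
step 7: apply <+3,-1,+0> → <-1,2,-12>
step 8: apply <-3,+5,-3> → <-4,7,-15>

<-4,7,-15>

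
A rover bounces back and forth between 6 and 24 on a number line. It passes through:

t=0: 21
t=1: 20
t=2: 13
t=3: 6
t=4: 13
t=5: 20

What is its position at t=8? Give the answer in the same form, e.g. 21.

The value travels 7 per step and bounces off the walls at 6 and 24.
  step 6: 20 → 21
  step 7: 21 → 14
  step 8: 14 → 7

7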